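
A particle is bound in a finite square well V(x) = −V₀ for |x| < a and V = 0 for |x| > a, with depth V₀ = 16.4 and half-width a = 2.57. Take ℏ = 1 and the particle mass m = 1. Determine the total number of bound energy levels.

N = 10

The dimensionless depth is z₀ = a√(2mV₀)/ℏ = 2.57 × √(32.80) = 14.72.
A new bound state (alternating even/odd) appears each time z₀ passes a multiple of π/2, so N = ⌊2z₀/π⌋ + 1 = ⌊9.370⌋ + 1 = 10.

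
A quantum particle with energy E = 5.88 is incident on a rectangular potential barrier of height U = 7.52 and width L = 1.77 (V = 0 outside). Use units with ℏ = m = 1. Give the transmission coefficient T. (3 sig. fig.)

T = 0.00448

E < U: inside the barrier ψ ∝ e^{±κx} with κ = √(2m(U − E))/ℏ = 1.811.
κL = 3.206, sinh(κL) = 12.31.
The exact tunnelling result is T⁻¹ = 1 + U² sinh²(κL) / [4E(U − E)] = 223.3, so T = 0.00448.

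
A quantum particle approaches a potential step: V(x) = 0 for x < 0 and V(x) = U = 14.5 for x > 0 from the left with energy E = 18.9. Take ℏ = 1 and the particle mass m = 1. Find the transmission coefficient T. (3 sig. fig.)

The wavenumbers are k₁ = √(2mE)/ℏ = 6.148 on the left and k₂ = √(2m(E − U))/ℏ = 2.966 on the right.
Matching ψ and ψ′ at x = 0 gives r = (k₁ − k₂)/(k₁ + k₂), so R = r² = 0.1219 and T = 1 − R = 0.8781.

T = 0.878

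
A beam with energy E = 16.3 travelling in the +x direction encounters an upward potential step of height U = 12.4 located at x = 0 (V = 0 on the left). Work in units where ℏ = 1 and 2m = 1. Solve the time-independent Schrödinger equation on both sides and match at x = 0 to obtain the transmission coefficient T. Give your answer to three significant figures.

The wavenumbers are k₁ = √(2mE)/ℏ = 4.037 on the left and k₂ = √(2m(E − U))/ℏ = 1.975 on the right.
Matching ψ and ψ′ at x = 0 gives r = (k₁ − k₂)/(k₁ + k₂), so R = r² = 0.1177 and T = 1 − R = 0.8823.

T = 0.882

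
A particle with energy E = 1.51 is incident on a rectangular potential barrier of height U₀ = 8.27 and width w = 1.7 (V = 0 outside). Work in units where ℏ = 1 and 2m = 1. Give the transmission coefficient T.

T = 0.000346

E < U₀: inside the barrier ψ ∝ e^{±κx} with κ = √(2m(U₀ − E))/ℏ = 2.600.
κw = 4.420, sinh(κw) = 41.54.
Matching ψ, ψ′ at both faces gives T = [1 + U₀² sinh²(κw) / (4E(U₀ − E))]⁻¹ = 1/2892 = 0.000346.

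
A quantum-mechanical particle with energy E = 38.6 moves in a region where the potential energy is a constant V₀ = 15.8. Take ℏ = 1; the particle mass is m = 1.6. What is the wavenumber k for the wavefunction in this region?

With E > V₀ the solution is oscillatory, ψ ∝ e^{±ikx} with k = √(2m(E − V₀))/ℏ.
k = √(2 × 1.6 × 22.8) = 8.542.

k = 8.54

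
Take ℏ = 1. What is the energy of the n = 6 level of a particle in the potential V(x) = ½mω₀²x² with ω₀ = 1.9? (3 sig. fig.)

E = 12.4

Using E_n = (n + ½)ℏω₀: E_6 = 6.5 × 1.9 = 12.35.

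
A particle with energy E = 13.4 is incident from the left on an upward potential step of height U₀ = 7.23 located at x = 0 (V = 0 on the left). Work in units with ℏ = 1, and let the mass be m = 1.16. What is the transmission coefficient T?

On each side the TISE gives plane waves with k = √(2m(E − V))/ℏ: k₁ = √(2·1.16·13.4) = 5.576, k₂ = √(2·1.16·6.17) = 3.783.
Matching ψ and ψ′ at x = 0 gives r = (k₁ − k₂)/(k₁ + k₂), so R = r² = 0.03667 and T = 1 − R = 0.9633.

T = 0.963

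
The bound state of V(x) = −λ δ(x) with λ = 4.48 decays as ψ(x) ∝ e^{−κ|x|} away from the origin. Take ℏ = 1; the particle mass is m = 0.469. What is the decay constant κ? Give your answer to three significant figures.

κ = 2.10

Integrating the TISE across x = 0 gives the cusp condition ψ'(0⁺) − ψ'(0⁻) = −(2mλ/ℏ²)ψ(0).
With ψ ∝ e^{−κ|x|} this yields −2κ = −2mλ/ℏ², so κ = mλ/ℏ² = 2.101.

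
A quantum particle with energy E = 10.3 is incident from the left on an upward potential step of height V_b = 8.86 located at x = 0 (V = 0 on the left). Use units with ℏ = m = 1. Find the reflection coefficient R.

R = 0.208

The wavenumbers are k₁ = √(2mE)/ℏ = 4.539 on the left and k₂ = √(2m(E − V_b))/ℏ = 1.697 on the right.
Continuity of ψ and ψ′ at the step yields the reflection amplitude r = (k₁ − k₂)/(k₁ + k₂) = 0.4557; thus R = |r|² = 0.2077, T = 0.7923.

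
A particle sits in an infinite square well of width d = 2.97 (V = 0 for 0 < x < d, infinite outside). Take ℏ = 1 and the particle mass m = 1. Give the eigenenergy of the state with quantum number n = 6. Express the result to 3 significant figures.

Requiring ψ(0) = ψ(d) = 0 quantises k = nπ/d, hence E_n = ℏ²k²/2m = n²π²ℏ²/(2md²).
E_6 = 6² × π² / (2 × 1 × 2.97²) = 20.14.

E = 20.1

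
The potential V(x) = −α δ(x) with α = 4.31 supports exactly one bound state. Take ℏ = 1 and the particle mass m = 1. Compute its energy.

E = -9.29

For x ≠ 0 the bound state is ψ ∝ e^{−κ|x|}; integrating the TISE across the delta gives the cusp condition 2κ = 2mα/ℏ², so κ = 4.310.
Then E = −ℏ²κ²/(2m) = −mα²/(2ℏ²) = -9.288.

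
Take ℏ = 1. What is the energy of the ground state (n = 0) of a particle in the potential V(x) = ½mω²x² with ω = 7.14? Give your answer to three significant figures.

Using E_n = (n + ½)ℏω: E_0 = 0.5 × 7.14 = 3.570.

E = 3.57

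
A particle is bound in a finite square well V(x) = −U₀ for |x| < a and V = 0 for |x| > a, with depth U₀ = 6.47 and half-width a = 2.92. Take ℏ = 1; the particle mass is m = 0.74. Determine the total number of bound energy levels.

Define the well-strength parameter z₀ = (a/ℏ)√(2mU₀) = 2.92 × √(2·0.74·6.47) = 9.036.
A new bound state (alternating even/odd) appears each time z₀ passes a multiple of π/2, so N = ⌊2z₀/π⌋ + 1 = ⌊5.752⌋ + 1 = 6.

N = 6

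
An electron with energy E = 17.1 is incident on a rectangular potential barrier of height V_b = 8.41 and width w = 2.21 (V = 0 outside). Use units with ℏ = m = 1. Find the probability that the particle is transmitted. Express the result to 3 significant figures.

T = 0.995

E > V_b: inside the barrier k₂ = √(2m(E − V_b))/ℏ = 4.169, k₂w = 9.213.
Matching at both interfaces gives T⁻¹ = 1 + V_b² sin²(k₂w) / [4E(E − V_b)] = 1.005, hence T = 0.995.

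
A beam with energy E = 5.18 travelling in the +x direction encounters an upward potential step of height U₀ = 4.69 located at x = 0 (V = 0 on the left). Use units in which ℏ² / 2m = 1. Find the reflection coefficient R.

On each side the TISE gives plane waves with k = √(2m(E − V))/ℏ: k₁ = √(2·½·5.18) = 2.276, k₂ = √(2·½·0.49) = 0.7000.
Continuity of ψ and ψ′ at the step yields the reflection amplitude r = (k₁ − k₂)/(k₁ + k₂) = 0.5296; thus R = |r|² = 0.2804, T = 0.7196.

R = 0.280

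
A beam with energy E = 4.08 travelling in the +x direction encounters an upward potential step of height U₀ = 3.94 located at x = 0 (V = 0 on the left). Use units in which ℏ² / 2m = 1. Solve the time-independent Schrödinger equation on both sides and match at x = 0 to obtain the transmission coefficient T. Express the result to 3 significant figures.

T = 0.527

The wavenumbers are k₁ = √(2mE)/ℏ = 2.020 on the left and k₂ = √(2m(E − U₀))/ℏ = 0.3742 on the right.
Continuity of ψ and ψ′ at the step yields the reflection amplitude r = (k₁ − k₂)/(k₁ + k₂) = 0.6874; thus R = |r|² = 0.4725, T = 0.5275.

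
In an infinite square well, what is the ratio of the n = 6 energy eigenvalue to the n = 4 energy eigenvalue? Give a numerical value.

E_n = n²π²ℏ²/(2mL²) so the ratio is n₂²/n₁² = 36/16 = 2.25.

2.25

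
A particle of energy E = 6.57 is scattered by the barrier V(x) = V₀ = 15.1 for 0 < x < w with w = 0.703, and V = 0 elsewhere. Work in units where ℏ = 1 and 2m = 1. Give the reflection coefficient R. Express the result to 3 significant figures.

E < V₀: inside the barrier ψ ∝ e^{±κx} with κ = √(2m(V₀ − E))/ℏ = 2.921.
κw = 2.053, sinh(κw) = 3.832.
The exact tunnelling result is T⁻¹ = 1 + V₀² sinh²(κw) / [4E(V₀ − E)] = 15.94, so T = 0.0627.
R = 1 − T = 0.937.

R = 0.937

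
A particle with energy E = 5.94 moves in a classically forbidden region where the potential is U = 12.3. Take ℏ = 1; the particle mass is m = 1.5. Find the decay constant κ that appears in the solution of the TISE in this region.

κ = 4.37

Since E < U the TISE in this region is ψ'' = κ²ψ with κ = √(2m(U − E))/ℏ.
κ = √(2 × 1.5 × 6.36) = 4.368.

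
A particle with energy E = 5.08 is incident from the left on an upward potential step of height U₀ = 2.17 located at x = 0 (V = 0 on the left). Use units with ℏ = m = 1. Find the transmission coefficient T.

The wavenumbers are k₁ = √(2mE)/ℏ = 3.187 on the left and k₂ = √(2m(E − U₀))/ℏ = 2.412 on the right.
Continuity of ψ and ψ′ at the step yields the reflection amplitude r = (k₁ − k₂)/(k₁ + k₂) = 0.1384; thus R = |r|² = 0.01915, T = 0.9808.

T = 0.981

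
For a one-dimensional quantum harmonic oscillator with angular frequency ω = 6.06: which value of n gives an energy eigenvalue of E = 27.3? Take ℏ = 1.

n = 4

E_n = ℏω(n + ½) ⇒ n = E/(ℏω) − ½ = 27.3/6.06 − 0.5 = 4.005 → n = 4.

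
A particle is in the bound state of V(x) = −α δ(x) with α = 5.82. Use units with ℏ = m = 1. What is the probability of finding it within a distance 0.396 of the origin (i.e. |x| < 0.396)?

The normalised bound state is ψ = √κ e^{−κ|x|} with κ = mα/ℏ² = 5.820.
P(|x| < d) = ∫_{−d}^{d} κ e^{−2κ|x|} dx = 1 − e^{−2κd} = 1 − e^{−4.609} = 0.9900.

P = 0.990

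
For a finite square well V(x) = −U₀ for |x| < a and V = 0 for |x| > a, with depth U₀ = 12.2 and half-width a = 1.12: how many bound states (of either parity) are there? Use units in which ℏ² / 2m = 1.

Define the well-strength parameter z₀ = (a/ℏ)√(2mU₀) = 1.12 × √(2·0.5·12.2) = 3.912.
A new bound state (alternating even/odd) appears each time z₀ passes a multiple of π/2, so N = ⌊2z₀/π⌋ + 1 = ⌊2.490⌋ + 1 = 3.

N = 3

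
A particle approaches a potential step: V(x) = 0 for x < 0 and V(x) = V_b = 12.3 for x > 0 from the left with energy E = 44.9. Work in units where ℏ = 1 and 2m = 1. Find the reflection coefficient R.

R = 0.00638

The wavenumbers are k₁ = √(2mE)/ℏ = 6.701 on the left and k₂ = √(2m(E − V_b))/ℏ = 5.710 on the right.
Continuity of ψ and ψ′ at the step yields the reflection amplitude r = (k₁ − k₂)/(k₁ + k₂) = 0.07986; thus R = |r|² = 0.006378, T = 0.9936.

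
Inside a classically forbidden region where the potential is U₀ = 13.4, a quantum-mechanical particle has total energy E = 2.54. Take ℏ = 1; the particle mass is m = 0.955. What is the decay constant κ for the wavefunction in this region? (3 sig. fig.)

Since E < U₀ the TISE in this region is ψ'' = κ²ψ with κ = √(2m(U₀ − E))/ℏ.
κ = √(2 × 0.955 × 10.86) = 4.554.

κ = 4.55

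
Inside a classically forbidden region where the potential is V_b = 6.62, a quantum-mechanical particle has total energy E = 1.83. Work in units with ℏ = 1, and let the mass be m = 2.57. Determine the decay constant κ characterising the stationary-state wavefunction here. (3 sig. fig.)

Since E < V_b the TISE in this region is ψ'' = κ²ψ with κ = √(2m(V_b − E))/ℏ.
κ = √(2 × 2.57 × 4.79) = 4.962.

κ = 4.96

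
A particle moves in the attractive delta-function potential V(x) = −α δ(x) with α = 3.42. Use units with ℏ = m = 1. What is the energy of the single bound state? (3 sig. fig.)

For x ≠ 0 the bound state is ψ ∝ e^{−κ|x|}; integrating the TISE across the delta gives the cusp condition 2κ = 2mα/ℏ², so κ = 3.420.
Then E = −ℏ²κ²/(2m) = −mα²/(2ℏ²) = -5.848.

E = -5.85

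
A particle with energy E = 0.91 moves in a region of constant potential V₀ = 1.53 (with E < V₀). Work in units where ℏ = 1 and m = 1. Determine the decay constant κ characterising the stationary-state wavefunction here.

Since E < V₀ the TISE in this region is ψ'' = κ²ψ with κ = √(2m(V₀ − E))/ℏ.
κ = √(2 × 1 × 0.62) = 1.114.

κ = 1.11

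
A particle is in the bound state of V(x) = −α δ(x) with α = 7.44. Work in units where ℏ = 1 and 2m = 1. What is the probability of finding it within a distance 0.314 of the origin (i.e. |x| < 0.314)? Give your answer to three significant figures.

P = 0.903

The normalised bound state is ψ = √κ e^{−κ|x|} with κ = mα/ℏ² = 3.720.
P(|x| < d) = ∫_{−d}^{d} κ e^{−2κ|x|} dx = 1 − e^{−2κd} = 1 − e^{−2.336} = 0.9033.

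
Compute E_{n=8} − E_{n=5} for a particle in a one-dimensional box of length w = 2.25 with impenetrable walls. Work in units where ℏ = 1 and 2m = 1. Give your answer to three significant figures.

E_n = n²π²ℏ²/(2mw²), so ΔE = (8² − 5²) π²ℏ²/(2mw²).
ΔE = 39 × π² / (2 × 0.5 × 2.25²) = 76.03.

ΔE = 76.0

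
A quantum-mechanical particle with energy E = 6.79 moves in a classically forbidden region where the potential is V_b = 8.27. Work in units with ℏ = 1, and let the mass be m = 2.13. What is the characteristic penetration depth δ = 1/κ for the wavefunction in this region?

Since E < V_b the TISE in this region is ψ'' = κ²ψ with κ = √(2m(V_b − E))/ℏ.
κ = √(2 × 2.13 × 1.48) = 2.511. The penetration depth is δ = 1/κ = 0.398.

δ = 0.398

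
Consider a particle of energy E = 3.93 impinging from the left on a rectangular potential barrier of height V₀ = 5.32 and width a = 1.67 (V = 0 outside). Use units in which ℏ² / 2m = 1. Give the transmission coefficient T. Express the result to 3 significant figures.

T = 0.0589

E < V₀: inside the barrier ψ ∝ e^{±κx} with κ = √(2m(V₀ − E))/ℏ = 1.179.
κa = 1.969, sinh(κa) = 3.512.
Matching ψ, ψ′ at both faces gives T = [1 + V₀² sinh²(κa) / (4E(V₀ − E))]⁻¹ = 1/16.97 = 0.0589.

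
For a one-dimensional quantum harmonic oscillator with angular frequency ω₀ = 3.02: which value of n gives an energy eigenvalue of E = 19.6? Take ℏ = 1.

Invert E_n = (n + ½)ℏω₀: n = E/ℏω₀ − ½ = 5.990, so n = 6.

n = 6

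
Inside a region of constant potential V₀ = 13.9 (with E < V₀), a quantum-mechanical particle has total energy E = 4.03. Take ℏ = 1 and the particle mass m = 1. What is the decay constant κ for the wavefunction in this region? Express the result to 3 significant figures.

Since E < V₀ the TISE in this region is ψ'' = κ²ψ with κ = √(2m(V₀ − E))/ℏ.
κ = √(2 × 1 × 9.87) = 4.443.

κ = 4.44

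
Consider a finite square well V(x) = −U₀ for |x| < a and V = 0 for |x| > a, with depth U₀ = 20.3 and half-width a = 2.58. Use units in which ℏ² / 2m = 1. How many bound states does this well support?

N = 8

The dimensionless depth is z₀ = a√(2mU₀)/ℏ = 2.58 × √(20.30) = 11.62.
The even/odd transcendental equations gain one root per π/2 in z₀, giving N = 1 + ⌊2z₀/π⌋ = 1 + ⌊7.400⌋ = 8.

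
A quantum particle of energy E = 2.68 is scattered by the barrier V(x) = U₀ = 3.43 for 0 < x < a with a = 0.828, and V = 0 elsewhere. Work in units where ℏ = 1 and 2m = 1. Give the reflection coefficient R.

E < U₀: inside the barrier ψ ∝ e^{±κx} with κ = √(2m(U₀ − E))/ℏ = 0.8660.
κa = 0.7171, sinh(κa) = 0.7801.
Matching ψ, ψ′ at both faces gives T = [1 + U₀² sinh²(κa) / (4E(U₀ − E))]⁻¹ = 1/1.891 = 0.529.
R = 1 − T = 0.471.

R = 0.471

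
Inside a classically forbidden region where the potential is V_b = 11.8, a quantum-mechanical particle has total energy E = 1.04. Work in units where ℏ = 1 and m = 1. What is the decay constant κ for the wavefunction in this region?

κ = 4.64

Since E < V_b the TISE in this region is ψ'' = κ²ψ with κ = √(2m(V_b − E))/ℏ.
κ = √(2 × 1 × 10.76) = 4.639.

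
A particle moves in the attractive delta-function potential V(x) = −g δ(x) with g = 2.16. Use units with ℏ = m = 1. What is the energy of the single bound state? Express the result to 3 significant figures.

E = -2.33

The bound state is ψ(x) = √κ e^{−κ|x|}. The derivative jump ψ'(0⁺) − ψ'(0⁻) = −(2mg/ℏ²)ψ(0) fixes κ = mg/ℏ² = 2.160.
Then E = −ℏ²κ²/(2m) = −mg²/(2ℏ²) = -2.333.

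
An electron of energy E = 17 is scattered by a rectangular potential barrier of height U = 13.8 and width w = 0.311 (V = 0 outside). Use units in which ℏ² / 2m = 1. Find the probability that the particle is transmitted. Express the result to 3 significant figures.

E > U: inside the barrier k₂ = √(2m(E − U))/ℏ = 1.789, k₂w = 0.5563.
T = [1 + U² sin²(k₂w) / (4E(E − U))]⁻¹ = 1/1.244 = 0.804.

T = 0.804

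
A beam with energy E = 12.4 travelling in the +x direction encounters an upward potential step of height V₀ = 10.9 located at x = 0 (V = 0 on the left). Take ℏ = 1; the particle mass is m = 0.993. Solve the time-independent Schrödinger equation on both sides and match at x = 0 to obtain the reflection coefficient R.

On each side the TISE gives plane waves with k = √(2m(E − V))/ℏ: k₁ = √(2·0.993·12.4) = 4.962, k₂ = √(2·0.993·1.5) = 1.726.
Continuity of ψ and ψ′ at the step yields the reflection amplitude r = (k₁ − k₂)/(k₁ + k₂) = 0.4839; thus R = |r|² = 0.2342, T = 0.7658.

R = 0.234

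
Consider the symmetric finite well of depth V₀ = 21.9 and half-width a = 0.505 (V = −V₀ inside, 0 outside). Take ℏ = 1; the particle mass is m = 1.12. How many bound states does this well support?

N = 3

Define the well-strength parameter z₀ = (a/ℏ)√(2mV₀) = 0.505 × √(2·1.12·21.9) = 3.537.
The even/odd transcendental equations gain one root per π/2 in z₀, giving N = 1 + ⌊2z₀/π⌋ = 1 + ⌊2.252⌋ = 3.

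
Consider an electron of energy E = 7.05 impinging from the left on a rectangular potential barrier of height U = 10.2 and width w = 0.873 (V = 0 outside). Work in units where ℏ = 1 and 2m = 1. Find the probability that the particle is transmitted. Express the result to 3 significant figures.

T = 0.145

Since E < U the interior solution is evanescent with decay constant κ = √(2m(U − E))/ℏ = 1.775.
κw = 1.549, sinh(κw) = 2.248.
The exact tunnelling result is T⁻¹ = 1 + U² sinh²(κw) / [4E(U − E)] = 6.920, so T = 0.145.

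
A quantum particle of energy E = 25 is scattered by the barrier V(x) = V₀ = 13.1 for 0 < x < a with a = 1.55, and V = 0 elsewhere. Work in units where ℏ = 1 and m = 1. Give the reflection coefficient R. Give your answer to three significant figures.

Above the barrier the interior wavenumber is k₂ = √(2m(E − V₀))/ℏ = 4.879, giving phase k₂a = 7.562.
T = [1 + V₀² sin²(k₂a) / (4E(E − V₀))]⁻¹ = 1/1.132 = 0.883.
R = 1 − T = 0.117.

R = 0.117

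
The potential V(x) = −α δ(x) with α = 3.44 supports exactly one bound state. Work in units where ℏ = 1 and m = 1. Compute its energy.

The bound state is ψ(x) = √κ e^{−κ|x|}. The derivative jump ψ'(0⁺) − ψ'(0⁻) = −(2mα/ℏ²)ψ(0) fixes κ = mα/ℏ² = 3.440.
Then E = −ℏ²κ²/(2m) = −mα²/(2ℏ²) = -5.917.

E = -5.92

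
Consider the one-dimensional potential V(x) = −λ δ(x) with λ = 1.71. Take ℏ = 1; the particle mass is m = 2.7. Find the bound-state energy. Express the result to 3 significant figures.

For x ≠ 0 the bound state is ψ ∝ e^{−κ|x|}; integrating the TISE across the delta gives the cusp condition 2κ = 2mλ/ℏ², so κ = 4.617.
Then E = −ℏ²κ²/(2m) = −mλ²/(2ℏ²) = -3.948.

E = -3.95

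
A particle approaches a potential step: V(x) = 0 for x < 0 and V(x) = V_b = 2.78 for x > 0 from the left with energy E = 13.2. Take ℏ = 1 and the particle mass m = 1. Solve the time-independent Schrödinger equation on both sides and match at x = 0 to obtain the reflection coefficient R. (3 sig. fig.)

The wavenumbers are k₁ = √(2mE)/ℏ = 5.138 on the left and k₂ = √(2m(E − V_b))/ℏ = 4.565 on the right.
Continuity of ψ and ψ′ at the step yields the reflection amplitude r = (k₁ − k₂)/(k₁ + k₂) = 0.05905; thus R = |r|² = 0.003487, T = 0.9965.

R = 0.00349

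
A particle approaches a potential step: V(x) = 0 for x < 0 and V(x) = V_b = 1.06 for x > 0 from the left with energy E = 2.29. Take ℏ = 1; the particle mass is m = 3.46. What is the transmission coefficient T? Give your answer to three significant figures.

T = 0.976

On each side the TISE gives plane waves with k = √(2m(E − V))/ℏ: k₁ = √(2·3.46·2.29) = 3.981, k₂ = √(2·3.46·1.23) = 2.917.
Continuity of ψ and ψ′ at the step yields the reflection amplitude r = (k₁ − k₂)/(k₁ + k₂) = 0.1541; thus R = |r|² = 0.02376, T = 0.9762.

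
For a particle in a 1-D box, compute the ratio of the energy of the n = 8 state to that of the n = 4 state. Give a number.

E_n = n²π²ℏ²/(2mL²) so the ratio is n₂²/n₁² = 64/16 = 4.

4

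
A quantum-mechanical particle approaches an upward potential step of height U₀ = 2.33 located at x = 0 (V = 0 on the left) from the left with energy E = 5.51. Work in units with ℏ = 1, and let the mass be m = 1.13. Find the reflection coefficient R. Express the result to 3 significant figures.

The wavenumbers are k₁ = √(2mE)/ℏ = 3.529 on the left and k₂ = √(2m(E − U₀))/ℏ = 2.681 on the right.
Matching ψ and ψ′ at x = 0 gives r = (k₁ − k₂)/(k₁ + k₂), so R = r² = 0.01865 and T = 1 − R = 0.9814.

R = 0.0186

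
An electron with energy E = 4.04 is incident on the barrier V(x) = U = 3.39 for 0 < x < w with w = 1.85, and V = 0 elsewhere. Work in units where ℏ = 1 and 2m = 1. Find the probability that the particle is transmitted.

T = 0.479

E > U: inside the barrier k₂ = √(2m(E − U))/ℏ = 0.8062, k₂w = 1.492.
Matching at both interfaces gives T⁻¹ = 1 + U² sin²(k₂w) / [4E(E − U)] = 2.087, hence T = 0.479.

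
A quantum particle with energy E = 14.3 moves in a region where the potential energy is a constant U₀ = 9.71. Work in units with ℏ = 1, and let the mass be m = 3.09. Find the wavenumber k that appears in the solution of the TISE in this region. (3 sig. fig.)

k = 5.33

With E > U₀ the solution is oscillatory, ψ ∝ e^{±ikx} with k = √(2m(E − U₀))/ℏ.
k = √(2 × 3.09 × 4.59) = 5.326.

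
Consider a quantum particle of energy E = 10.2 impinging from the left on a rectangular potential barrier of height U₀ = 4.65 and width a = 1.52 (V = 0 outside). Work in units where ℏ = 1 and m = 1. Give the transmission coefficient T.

T = 0.922

E > U₀: inside the barrier k₂ = √(2m(E − U₀))/ℏ = 3.332, k₂a = 5.064.
Matching at both interfaces gives T⁻¹ = 1 + U₀² sin²(k₂a) / [4E(E − U₀)] = 1.084, hence T = 0.922.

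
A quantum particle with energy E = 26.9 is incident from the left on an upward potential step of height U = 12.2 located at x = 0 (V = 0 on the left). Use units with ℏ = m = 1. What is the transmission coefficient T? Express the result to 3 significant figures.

The wavenumbers are k₁ = √(2mE)/ℏ = 7.335 on the left and k₂ = √(2m(E − U))/ℏ = 5.422 on the right.
Continuity of ψ and ψ′ at the step yields the reflection amplitude r = (k₁ − k₂)/(k₁ + k₂) = 0.1499; thus R = |r|² = 0.02248, T = 0.9775.

T = 0.978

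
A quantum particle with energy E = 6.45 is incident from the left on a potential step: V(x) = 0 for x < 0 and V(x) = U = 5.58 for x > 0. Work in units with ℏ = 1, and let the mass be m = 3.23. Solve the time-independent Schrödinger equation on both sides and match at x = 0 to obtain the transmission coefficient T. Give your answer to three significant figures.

T = 0.786

The wavenumbers are k₁ = √(2mE)/ℏ = 6.455 on the left and k₂ = √(2m(E − U))/ℏ = 2.371 on the right.
Matching ψ and ψ′ at x = 0 gives r = (k₁ − k₂)/(k₁ + k₂), so R = r² = 0.2142 and T = 1 − R = 0.7858.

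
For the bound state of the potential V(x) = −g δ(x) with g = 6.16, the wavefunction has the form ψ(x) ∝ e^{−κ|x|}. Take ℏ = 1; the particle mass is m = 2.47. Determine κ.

κ = 15.2

Integrating the TISE across x = 0 gives the cusp condition ψ'(0⁺) − ψ'(0⁻) = −(2mg/ℏ²)ψ(0).
With ψ ∝ e^{−κ|x|} this yields −2κ = −2mg/ℏ², so κ = mg/ℏ² = 15.22.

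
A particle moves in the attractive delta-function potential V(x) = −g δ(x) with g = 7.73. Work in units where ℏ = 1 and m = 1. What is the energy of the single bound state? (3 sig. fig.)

E = -29.9

The bound state is ψ(x) = √κ e^{−κ|x|}. The derivative jump ψ'(0⁺) − ψ'(0⁻) = −(2mg/ℏ²)ψ(0) fixes κ = mg/ℏ² = 7.730.
Then E = −ℏ²κ²/(2m) = −mg²/(2ℏ²) = -29.88.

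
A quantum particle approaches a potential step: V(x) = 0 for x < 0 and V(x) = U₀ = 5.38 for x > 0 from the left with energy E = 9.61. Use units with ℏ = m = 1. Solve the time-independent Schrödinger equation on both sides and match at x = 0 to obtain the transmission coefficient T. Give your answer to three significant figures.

T = 0.959

The wavenumbers are k₁ = √(2mE)/ℏ = 4.384 on the left and k₂ = √(2m(E − U₀))/ℏ = 2.909 on the right.
Matching ψ and ψ′ at x = 0 gives r = (k₁ − k₂)/(k₁ + k₂), so R = r² = 0.04093 and T = 1 − R = 0.9591.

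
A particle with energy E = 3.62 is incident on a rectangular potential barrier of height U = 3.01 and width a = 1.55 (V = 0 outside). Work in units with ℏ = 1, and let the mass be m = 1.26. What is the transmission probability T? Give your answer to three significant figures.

Above the barrier the interior wavenumber is k₂ = √(2m(E − U))/ℏ = 1.240, giving phase k₂a = 1.922.
Matching at both interfaces gives T⁻¹ = 1 + U² sin²(k₂a) / [4E(E − U)] = 1.904, hence T = 0.525.

T = 0.525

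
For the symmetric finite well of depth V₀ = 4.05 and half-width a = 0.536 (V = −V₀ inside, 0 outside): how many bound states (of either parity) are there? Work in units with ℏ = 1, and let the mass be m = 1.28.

N = 2

The dimensionless depth is z₀ = a√(2mV₀)/ℏ = 0.536 × √(10.37) = 1.726.
The even/odd transcendental equations gain one root per π/2 in z₀, giving N = 1 + ⌊2z₀/π⌋ = 1 + ⌊1.099⌋ = 2.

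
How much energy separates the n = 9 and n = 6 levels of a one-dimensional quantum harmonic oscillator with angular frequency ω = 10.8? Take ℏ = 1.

E_n = ℏω(n + ½), so ΔE = (9 − 6) ℏω = 3 × 10.8 = 32.40.

ΔE = 32.4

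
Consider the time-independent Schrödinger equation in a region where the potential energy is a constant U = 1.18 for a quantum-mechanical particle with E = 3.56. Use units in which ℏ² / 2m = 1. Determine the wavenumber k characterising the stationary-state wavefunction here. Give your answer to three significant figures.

k = 1.54

With E > U the solution is oscillatory, ψ ∝ e^{±ikx} with k = √(2m(E − U))/ℏ.
k = √(2 × 0.5 × 2.38) = 1.543.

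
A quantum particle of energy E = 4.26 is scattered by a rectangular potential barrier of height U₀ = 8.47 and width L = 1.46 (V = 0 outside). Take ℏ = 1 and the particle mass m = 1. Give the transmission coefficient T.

T = 0.000836

E < U₀: inside the barrier ψ ∝ e^{±κx} with κ = √(2m(U₀ − E))/ℏ = 2.902.
κL = 4.237, sinh(κL) = 34.58.
The exact tunnelling result is T⁻¹ = 1 + U₀² sinh²(κL) / [4E(U₀ − E)] = 1197, so T = 0.000836.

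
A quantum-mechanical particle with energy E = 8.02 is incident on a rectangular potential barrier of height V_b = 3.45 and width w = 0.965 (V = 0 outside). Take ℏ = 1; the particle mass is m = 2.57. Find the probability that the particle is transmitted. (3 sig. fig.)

T = 0.925

E > V_b: inside the barrier k₂ = √(2m(E − V_b))/ℏ = 4.847, k₂w = 4.677.
Matching at both interfaces gives T⁻¹ = 1 + V_b² sin²(k₂w) / [4E(E − V_b)] = 1.081, hence T = 0.925.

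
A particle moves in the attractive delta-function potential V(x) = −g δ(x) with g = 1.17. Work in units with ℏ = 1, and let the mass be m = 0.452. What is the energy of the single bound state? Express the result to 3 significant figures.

E = -0.309

The bound state is ψ(x) = √κ e^{−κ|x|}. The derivative jump ψ'(0⁺) − ψ'(0⁻) = −(2mg/ℏ²)ψ(0) fixes κ = mg/ℏ² = 0.5288.
Then E = −ℏ²κ²/(2m) = −mg²/(2ℏ²) = -0.3094.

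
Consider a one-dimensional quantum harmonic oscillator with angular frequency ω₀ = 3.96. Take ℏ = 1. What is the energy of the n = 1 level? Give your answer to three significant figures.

Using E_n = (n + ½)ℏω₀: E_1 = 1.5 × 3.96 = 5.940.

E = 5.94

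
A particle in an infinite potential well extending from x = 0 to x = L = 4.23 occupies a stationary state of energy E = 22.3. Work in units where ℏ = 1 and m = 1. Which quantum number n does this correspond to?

n = 9

For an infinite well E_n = n²π²ℏ²/(2mL²), so n = (L/πℏ)√(2mE).
n = (4.23/π) × √(2 × 1 × 22.3) = 8.992 → n = 9.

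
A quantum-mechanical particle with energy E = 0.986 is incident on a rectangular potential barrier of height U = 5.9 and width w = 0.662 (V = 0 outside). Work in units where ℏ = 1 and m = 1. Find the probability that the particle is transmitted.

E < U: inside the barrier ψ ∝ e^{±κx} with κ = √(2m(U − E))/ℏ = 3.135.
κw = 2.075, sinh(κw) = 3.921.
Matching ψ, ψ′ at both faces gives T = [1 + U² sinh²(κw) / (4E(U − E))]⁻¹ = 1/28.61 = 0.0350.

T = 0.0350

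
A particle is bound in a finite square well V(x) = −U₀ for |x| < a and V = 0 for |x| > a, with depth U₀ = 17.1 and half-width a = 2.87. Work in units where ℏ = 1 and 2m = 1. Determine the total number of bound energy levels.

Define the well-strength parameter z₀ = (a/ℏ)√(2mU₀) = 2.87 × √(2·0.5·17.1) = 11.87.
The even/odd transcendental equations gain one root per π/2 in z₀, giving N = 1 + ⌊2z₀/π⌋ = 1 + ⌊7.555⌋ = 8.

N = 8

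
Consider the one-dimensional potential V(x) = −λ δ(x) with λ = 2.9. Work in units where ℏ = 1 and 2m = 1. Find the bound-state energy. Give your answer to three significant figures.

For x ≠ 0 the bound state is ψ ∝ e^{−κ|x|}; integrating the TISE across the delta gives the cusp condition 2κ = 2mλ/ℏ², so κ = 1.450.
Then E = −ℏ²κ²/(2m) = −mλ²/(2ℏ²) = -2.103.

E = -2.10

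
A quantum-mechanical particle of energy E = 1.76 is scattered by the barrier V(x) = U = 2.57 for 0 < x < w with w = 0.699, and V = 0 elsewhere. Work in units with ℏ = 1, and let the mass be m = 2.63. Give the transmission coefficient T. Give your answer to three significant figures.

T = 0.178

Since E < U the interior solution is evanescent with decay constant κ = √(2m(U − E))/ℏ = 2.064.
κw = 1.443, sinh(κw) = 1.998.
The exact tunnelling result is T⁻¹ = 1 + U² sinh²(κw) / [4E(U − E)] = 5.625, so T = 0.178.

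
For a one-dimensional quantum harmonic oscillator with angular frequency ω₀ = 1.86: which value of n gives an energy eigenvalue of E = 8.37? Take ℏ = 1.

n = 4

Invert E_n = (n + ½)ℏω₀: n = E/ℏω₀ − ½ = 4.000, so n = 4.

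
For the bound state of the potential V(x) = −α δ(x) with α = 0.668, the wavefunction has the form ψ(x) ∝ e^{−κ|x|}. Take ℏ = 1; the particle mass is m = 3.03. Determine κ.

Integrating the TISE across x = 0 gives the cusp condition ψ'(0⁺) − ψ'(0⁻) = −(2mα/ℏ²)ψ(0).
With ψ ∝ e^{−κ|x|} this yields −2κ = −2mα/ℏ², so κ = mα/ℏ² = 2.024.

κ = 2.02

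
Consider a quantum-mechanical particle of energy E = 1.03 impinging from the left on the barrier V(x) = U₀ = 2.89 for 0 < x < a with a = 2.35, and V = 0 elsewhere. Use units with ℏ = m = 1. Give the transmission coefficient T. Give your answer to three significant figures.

Since E < U₀ the interior solution is evanescent with decay constant κ = √(2m(U₀ − E))/ℏ = 1.929.
κa = 4.533, sinh(κa) = 46.49.
The exact tunnelling result is T⁻¹ = 1 + U₀² sinh²(κa) / [4E(U₀ − E)] = 2357, so T = 0.000424.

T = 0.000424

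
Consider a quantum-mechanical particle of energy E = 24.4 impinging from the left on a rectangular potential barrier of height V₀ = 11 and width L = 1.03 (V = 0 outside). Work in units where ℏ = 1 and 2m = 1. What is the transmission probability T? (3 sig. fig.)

T = 0.969

E > V₀: inside the barrier k₂ = √(2m(E − V₀))/ℏ = 3.661, k₂L = 3.770.
T = [1 + V₀² sin²(k₂L) / (4E(E − V₀))]⁻¹ = 1/1.032 = 0.969.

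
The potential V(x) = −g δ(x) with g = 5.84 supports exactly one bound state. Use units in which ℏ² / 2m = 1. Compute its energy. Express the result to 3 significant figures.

E = -8.53

The bound state is ψ(x) = √κ e^{−κ|x|}. The derivative jump ψ'(0⁺) − ψ'(0⁻) = −(2mg/ℏ²)ψ(0) fixes κ = mg/ℏ² = 2.920.
Then E = −ℏ²κ²/(2m) = −mg²/(2ℏ²) = -8.526.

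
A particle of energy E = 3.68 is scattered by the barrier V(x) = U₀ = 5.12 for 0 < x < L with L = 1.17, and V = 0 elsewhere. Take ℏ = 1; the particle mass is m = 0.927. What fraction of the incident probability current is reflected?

R = 0.931

Since E < U₀ the interior solution is evanescent with decay constant κ = √(2m(U₀ − E))/ℏ = 1.634.
κL = 1.912, sinh(κL) = 3.308.
Matching ψ, ψ′ at both faces gives T = [1 + U₀² sinh²(κL) / (4E(U₀ − E))]⁻¹ = 1/14.54 = 0.0688.
R = 1 − T = 0.931.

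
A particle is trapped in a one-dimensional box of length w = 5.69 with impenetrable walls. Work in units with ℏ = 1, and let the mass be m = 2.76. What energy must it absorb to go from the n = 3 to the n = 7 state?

ΔE = 2.21

E_n = n²π²ℏ²/(2mw²), so ΔE = (7² − 3²) π²ℏ²/(2mw²).
ΔE = 40 × π² / (2 × 2.76 × 5.69²) = 2.209.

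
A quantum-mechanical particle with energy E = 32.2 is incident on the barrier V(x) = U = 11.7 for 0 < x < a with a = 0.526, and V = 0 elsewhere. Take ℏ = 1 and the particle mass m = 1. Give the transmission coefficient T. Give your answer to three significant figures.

Above the barrier the interior wavenumber is k₂ = √(2m(E − U))/ℏ = 6.403, giving phase k₂a = 3.368.
Matching at both interfaces gives T⁻¹ = 1 + U² sin²(k₂a) / [4E(E − U)] = 1.003, hence T = 0.997.

T = 0.997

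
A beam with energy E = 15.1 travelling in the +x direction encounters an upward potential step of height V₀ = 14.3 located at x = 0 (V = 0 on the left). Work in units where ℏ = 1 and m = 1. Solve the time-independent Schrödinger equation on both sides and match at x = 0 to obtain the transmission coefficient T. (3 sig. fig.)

On each side the TISE gives plane waves with k = √(2m(E − V))/ℏ: k₁ = √(2·1·15.1) = 5.495, k₂ = √(2·1·0.8) = 1.265.
Matching ψ and ψ′ at x = 0 gives r = (k₁ − k₂)/(k₁ + k₂), so R = r² = 0.3916 and T = 1 − R = 0.6084.

T = 0.608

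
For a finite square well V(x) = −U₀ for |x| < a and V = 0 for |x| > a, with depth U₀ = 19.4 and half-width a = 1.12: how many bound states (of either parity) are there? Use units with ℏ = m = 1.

N = 5

The dimensionless depth is z₀ = a√(2mU₀)/ℏ = 1.12 × √(38.80) = 6.976.
A new bound state (alternating even/odd) appears each time z₀ passes a multiple of π/2, so N = ⌊2z₀/π⌋ + 1 = ⌊4.441⌋ + 1 = 5.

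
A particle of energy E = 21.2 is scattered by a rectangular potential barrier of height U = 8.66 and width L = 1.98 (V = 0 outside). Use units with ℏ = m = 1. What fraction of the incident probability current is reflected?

Above the barrier the interior wavenumber is k₂ = √(2m(E − U))/ℏ = 5.008, giving phase k₂L = 9.916.
T = [1 + U² sin²(k₂L) / (4E(E − U))]⁻¹ = 1/1.016 = 0.985.
R = 1 − T = 0.0154.

R = 0.0154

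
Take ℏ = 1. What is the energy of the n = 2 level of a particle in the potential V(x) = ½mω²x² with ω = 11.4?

Using E_n = (n + ½)ℏω: E_2 = 2.5 × 11.4 = 28.50.

E = 28.5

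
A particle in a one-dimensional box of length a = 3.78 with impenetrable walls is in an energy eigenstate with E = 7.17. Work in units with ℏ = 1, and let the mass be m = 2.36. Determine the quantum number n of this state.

For an infinite well E_n = n²π²ℏ²/(2ma²), so n = (a/πℏ)√(2mE).
n = (3.78/π) × √(2 × 2.36 × 7.17) = 7.000 → n = 7.

n = 7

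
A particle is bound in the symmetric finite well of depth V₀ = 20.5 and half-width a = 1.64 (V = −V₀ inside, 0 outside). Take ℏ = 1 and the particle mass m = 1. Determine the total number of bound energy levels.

The dimensionless depth is z₀ = a√(2mV₀)/ℏ = 1.64 × √(41.00) = 10.50.
The even/odd transcendental equations gain one root per π/2 in z₀, giving N = 1 + ⌊2z₀/π⌋ = 1 + ⌊6.685⌋ = 7.

N = 7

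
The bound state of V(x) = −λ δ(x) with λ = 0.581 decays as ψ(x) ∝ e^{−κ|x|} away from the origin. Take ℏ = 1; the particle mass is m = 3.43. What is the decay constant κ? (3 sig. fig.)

Integrate −(ℏ²/2m)ψ'' − λδ(x)ψ = Eψ from −ε to +ε: the ψ'' term gives ψ'(0⁺) − ψ'(0⁻) and the δ term gives −(2mλ/ℏ²)ψ(0).
With ψ ∝ e^{−κ|x|} this yields −2κ = −2mλ/ℏ², so κ = mλ/ℏ² = 1.993.

κ = 1.99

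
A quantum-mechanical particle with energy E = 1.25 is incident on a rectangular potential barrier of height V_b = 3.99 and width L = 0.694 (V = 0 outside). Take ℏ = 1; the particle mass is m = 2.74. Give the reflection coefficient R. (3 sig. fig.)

R = 0.984

E < V_b: inside the barrier ψ ∝ e^{±κx} with κ = √(2m(V_b − E))/ℏ = 3.875.
κL = 2.689, sinh(κL) = 7.326.
Matching ψ, ψ′ at both faces gives T = [1 + V_b² sinh²(κL) / (4E(V_b − E))]⁻¹ = 1/63.37 = 0.0158.
R = 1 − T = 0.984.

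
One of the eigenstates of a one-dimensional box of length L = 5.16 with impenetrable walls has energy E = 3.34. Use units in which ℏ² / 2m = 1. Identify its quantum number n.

From E_n = n²π²ℏ²/(2mL²) invert to n = √(2mL²E)/(πℏ).
n = (5.16/π) × √(2 × 0.5 × 3.34) = 3.002 → n = 3.

n = 3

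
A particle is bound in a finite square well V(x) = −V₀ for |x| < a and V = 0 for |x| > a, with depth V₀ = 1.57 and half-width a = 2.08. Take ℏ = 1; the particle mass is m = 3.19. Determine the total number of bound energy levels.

Define the well-strength parameter z₀ = (a/ℏ)√(2mV₀) = 2.08 × √(2·3.19·1.57) = 6.583.
A new bound state (alternating even/odd) appears each time z₀ passes a multiple of π/2, so N = ⌊2z₀/π⌋ + 1 = ⌊4.191⌋ + 1 = 5.

N = 5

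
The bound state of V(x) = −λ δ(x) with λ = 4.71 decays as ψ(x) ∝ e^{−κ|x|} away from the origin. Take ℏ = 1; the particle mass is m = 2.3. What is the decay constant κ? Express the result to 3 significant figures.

κ = 10.8

Integrating the TISE across x = 0 gives the cusp condition ψ'(0⁺) − ψ'(0⁻) = −(2mλ/ℏ²)ψ(0).
With ψ ∝ e^{−κ|x|} this yields −2κ = −2mλ/ℏ², so κ = mλ/ℏ² = 10.83.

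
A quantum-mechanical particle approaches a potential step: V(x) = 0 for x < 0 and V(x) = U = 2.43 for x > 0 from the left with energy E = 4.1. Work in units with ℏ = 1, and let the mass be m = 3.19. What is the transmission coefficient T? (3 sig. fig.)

T = 0.951

The wavenumbers are k₁ = √(2mE)/ℏ = 5.114 on the left and k₂ = √(2m(E − U))/ℏ = 3.264 on the right.
Matching ψ and ψ′ at x = 0 gives r = (k₁ − k₂)/(k₁ + k₂), so R = r² = 0.04877 and T = 1 − R = 0.9512.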